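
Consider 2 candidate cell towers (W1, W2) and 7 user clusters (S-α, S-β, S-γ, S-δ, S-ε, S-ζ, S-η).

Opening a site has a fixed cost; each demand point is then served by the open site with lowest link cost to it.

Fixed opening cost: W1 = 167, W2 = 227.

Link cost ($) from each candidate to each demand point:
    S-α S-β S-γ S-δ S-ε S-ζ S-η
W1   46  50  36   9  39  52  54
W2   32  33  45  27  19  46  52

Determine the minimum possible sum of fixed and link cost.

453

Open {W1}: assign each demand point to its cheapest open site.
  S-α→W1 46, S-β→W1 50, S-γ→W1 36, S-δ→W1 9, S-ε→W1 39, S-ζ→W1 52, S-η→W1 54
  link cost 286, fixed 167 → total 453.
Compare {W2}: link cost 254 + fixed 227 = 481.
Compare {W1, W2}: link cost 227 + fixed 394 = 621.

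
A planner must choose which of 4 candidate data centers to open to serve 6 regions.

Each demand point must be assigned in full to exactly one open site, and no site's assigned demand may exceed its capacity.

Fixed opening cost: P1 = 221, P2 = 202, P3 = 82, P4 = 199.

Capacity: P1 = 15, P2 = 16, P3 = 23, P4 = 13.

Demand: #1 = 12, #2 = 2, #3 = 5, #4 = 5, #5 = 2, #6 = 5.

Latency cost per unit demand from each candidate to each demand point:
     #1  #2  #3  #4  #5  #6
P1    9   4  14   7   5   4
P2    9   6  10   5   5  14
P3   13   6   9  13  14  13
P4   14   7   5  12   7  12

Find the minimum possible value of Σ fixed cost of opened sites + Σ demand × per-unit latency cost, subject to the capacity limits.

Open {P1, P3}; cheapest assignment that respects the capacities:
  P1 (cap 15, load 14): #2, #4, #5, #6 — cost 2×4 + 5×7 + 2×5 + 5×4 = 73
  P3 (cap 23, load 17): #1, #3 — cost 12×13 + 5×9 = 201
  Shipping 274, fixed 303 → total 577.
  Any other capacity-feasible assignment to {P1, P3} ships for at least 274.
Compare {P2, P3}: its best feasible assignment gives total 589.
Compare {P3, P4}: its best feasible assignment gives total 613.
Every other set of open sites that can feasibly serve all demand totals ≥ 589 even under its best assignment. Minimum: 577.

577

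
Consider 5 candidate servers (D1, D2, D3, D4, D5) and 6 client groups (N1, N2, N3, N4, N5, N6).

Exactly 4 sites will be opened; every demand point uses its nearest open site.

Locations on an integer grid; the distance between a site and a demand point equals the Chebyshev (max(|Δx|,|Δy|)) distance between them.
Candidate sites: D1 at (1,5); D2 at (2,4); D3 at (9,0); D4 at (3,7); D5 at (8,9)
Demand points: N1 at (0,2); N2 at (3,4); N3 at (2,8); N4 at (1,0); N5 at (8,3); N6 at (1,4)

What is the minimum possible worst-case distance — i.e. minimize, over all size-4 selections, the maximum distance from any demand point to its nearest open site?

4

Open {D1, D2, D3, D4}.
  Farthest demand point is N4 at distance 4 (to D2); all others are ≤ 4.
With {D1, D2, D3, D5} the worst case is 4.
With {D2, D3, D4, D5} the worst case is 4.
No size-4 selection achieves below 4.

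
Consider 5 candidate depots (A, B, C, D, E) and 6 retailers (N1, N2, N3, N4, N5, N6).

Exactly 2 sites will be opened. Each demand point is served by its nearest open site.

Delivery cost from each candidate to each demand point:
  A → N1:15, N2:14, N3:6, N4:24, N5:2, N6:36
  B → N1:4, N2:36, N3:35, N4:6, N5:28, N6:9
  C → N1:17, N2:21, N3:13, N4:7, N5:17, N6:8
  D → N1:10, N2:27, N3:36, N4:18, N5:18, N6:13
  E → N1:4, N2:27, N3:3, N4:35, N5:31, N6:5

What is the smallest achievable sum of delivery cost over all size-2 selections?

Open {A, B}.
  N1→B 4, N2→A 14, N3→A 6, N4→B 6, N5→A 2, N6→B 9  ⇒ total 41.
Compare {A, C}: total 52.
Compare {A, E}: total 52.
No size-2 selection does better; minimum is 41.

41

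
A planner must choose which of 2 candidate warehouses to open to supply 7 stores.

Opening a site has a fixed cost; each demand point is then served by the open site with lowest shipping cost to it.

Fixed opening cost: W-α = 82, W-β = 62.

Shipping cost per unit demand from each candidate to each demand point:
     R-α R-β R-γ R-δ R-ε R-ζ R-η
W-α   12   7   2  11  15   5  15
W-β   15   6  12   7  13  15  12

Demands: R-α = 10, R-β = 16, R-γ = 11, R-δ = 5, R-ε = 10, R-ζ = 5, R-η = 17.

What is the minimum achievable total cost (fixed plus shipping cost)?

Open {W-α, W-β}: assign each demand point to its cheapest open site.
  R-α→W-α 10×12=120, R-β→W-β 16×6=96, R-γ→W-α 11×2=22, R-δ→W-β 5×7=35, R-ε→W-β 10×13=130, R-ζ→W-α 5×5=25, R-η→W-β 17×12=204
  shipping cost 632, fixed 144 → total 776.
Compare {W-α}: shipping cost 739 + fixed 82 = 821.
Compare {W-β}: shipping cost 822 + fixed 62 = 884.

776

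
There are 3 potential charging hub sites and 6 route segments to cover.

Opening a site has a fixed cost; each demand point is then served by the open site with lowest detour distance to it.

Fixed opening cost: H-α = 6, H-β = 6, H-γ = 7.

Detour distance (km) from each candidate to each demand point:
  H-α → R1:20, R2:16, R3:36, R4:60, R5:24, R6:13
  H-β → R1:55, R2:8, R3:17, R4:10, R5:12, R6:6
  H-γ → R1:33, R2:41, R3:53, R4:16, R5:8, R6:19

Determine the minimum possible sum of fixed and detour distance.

Open {H-α, H-β}: assign each demand point to its cheapest open site.
  R1→H-α 20, R2→H-β 8, R3→H-β 17, R4→H-β 10, R5→H-β 12, R6→H-β 6
  detour distance 73, fixed 12 → total 85.
Compare {H-α, H-β, H-γ}: detour distance 69 + fixed 19 = 88.
Compare {H-β, H-γ}: detour distance 82 + fixed 13 = 95.
Compare {H-β}: detour distance 108 + fixed 6 = 114.
All other subsets cost ≥ 88. Minimum total cost: 85.

85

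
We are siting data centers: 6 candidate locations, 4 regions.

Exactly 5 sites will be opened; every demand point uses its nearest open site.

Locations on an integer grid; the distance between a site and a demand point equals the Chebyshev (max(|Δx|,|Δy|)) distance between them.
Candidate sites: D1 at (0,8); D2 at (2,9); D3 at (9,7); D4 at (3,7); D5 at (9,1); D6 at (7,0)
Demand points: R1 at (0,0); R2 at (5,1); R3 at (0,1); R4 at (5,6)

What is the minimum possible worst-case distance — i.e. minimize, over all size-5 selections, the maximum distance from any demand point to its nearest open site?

Open {D1, D2, D3, D4, D5}.
  Farthest demand point is R1 at distance 7 (to D4); all others are ≤ 7.
With {D1, D2, D3, D4, D6} the worst case is 7.
With {D1, D2, D3, D5, D6} the worst case is 7.
No size-5 selection achieves below 7.

7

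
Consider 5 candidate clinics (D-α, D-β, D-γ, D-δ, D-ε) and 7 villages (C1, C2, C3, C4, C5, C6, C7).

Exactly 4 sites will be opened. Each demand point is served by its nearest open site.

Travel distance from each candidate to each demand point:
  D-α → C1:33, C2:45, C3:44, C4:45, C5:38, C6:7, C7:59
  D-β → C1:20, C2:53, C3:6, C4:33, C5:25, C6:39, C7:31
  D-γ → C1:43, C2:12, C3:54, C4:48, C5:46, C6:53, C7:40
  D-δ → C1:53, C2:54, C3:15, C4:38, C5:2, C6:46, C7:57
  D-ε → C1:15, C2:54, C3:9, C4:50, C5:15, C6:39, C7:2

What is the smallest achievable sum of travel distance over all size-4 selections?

85

Open {D-α, D-γ, D-δ, D-ε}.
  C1→D-ε 15, C2→D-γ 12, C3→D-ε 9, C4→D-δ 38, C5→D-δ 2, C6→D-α 7, C7→D-ε 2  ⇒ total 85.
Compare {D-α, D-β, D-γ, D-ε}: total 90.
Compare {D-β, D-γ, D-δ, D-ε}: total 109.
No size-4 selection does better; minimum is 85.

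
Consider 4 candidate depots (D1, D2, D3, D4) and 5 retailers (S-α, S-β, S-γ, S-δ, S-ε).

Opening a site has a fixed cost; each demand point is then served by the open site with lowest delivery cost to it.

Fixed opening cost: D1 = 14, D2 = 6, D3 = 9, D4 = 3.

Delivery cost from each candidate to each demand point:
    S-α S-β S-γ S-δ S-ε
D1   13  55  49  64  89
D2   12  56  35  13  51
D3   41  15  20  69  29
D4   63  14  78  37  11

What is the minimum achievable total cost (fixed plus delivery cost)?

Open {D2, D3, D4}: assign each demand point to its cheapest open site.
  S-α→D2 12, S-β→D4 14, S-γ→D3 20, S-δ→D2 13, S-ε→D4 11
  delivery cost 70, fixed 18 → total 88.
Compare {D2, D4}: delivery cost 85 + fixed 9 = 94.
Compare {D1, D2, D3, D4}: delivery cost 70 + fixed 32 = 102.
Compare {D2, D3}: delivery cost 89 + fixed 15 = 104.
All other subsets cost ≥ 94. Minimum total cost: 88.

88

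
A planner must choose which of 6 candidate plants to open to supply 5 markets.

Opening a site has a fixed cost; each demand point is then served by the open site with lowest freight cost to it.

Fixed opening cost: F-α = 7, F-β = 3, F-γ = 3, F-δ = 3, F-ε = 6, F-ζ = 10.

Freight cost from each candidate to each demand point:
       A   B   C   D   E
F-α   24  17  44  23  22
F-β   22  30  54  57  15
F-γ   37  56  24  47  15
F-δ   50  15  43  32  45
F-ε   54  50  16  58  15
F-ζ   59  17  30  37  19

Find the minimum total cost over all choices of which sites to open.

Open {F-α, F-ε}: assign each demand point to its cheapest open site.
  A→F-α 24, B→F-α 17, C→F-ε 16, D→F-α 23, E→F-ε 15
  freight cost 95, fixed 13 → total 108.
Compare {F-α, F-β, F-ε}: freight cost 93 + fixed 16 = 109.
Compare {F-α, F-δ, F-ε}: freight cost 93 + fixed 16 = 109.
Compare {F-α, F-β, F-δ, F-ε}: freight cost 91 + fixed 19 = 110.
All other subsets cost ≥ 109. Minimum total cost: 108.

108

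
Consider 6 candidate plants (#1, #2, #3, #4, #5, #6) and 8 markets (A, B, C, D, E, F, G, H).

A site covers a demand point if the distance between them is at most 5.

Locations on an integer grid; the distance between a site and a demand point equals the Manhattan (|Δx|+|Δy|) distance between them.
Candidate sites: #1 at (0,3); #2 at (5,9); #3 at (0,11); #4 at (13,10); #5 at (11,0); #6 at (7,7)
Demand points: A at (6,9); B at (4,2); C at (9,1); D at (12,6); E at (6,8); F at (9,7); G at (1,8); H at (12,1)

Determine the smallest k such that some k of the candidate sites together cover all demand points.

5

Coverage sets (demand points within 5 of each site):
  #1: {B}
  #2: {A, E, G}
  #3: {G}
  #4: {D}
  #5: {C, H}
  #6: {A, E, F}
No 4 sites suffice: every size-4 union leaves at least one demand point uncovered.
But {#1, #2, #4, #5, #6} covers everything, so the minimum is 5.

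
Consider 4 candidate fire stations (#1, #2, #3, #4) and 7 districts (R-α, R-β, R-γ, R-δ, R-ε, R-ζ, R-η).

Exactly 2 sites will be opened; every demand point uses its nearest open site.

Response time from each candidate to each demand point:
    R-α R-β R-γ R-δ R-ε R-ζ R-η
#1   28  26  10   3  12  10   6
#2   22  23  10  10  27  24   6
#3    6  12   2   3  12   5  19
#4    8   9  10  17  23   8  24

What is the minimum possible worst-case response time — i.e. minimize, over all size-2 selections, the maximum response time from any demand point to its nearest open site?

Open {#1, #3}.
  Farthest demand point is R-β at response time 12 (to #3); all others are ≤ 12.
With {#1, #4} the worst case is 12.
With {#2, #3} the worst case is 12.
No size-2 selection achieves below 12.

12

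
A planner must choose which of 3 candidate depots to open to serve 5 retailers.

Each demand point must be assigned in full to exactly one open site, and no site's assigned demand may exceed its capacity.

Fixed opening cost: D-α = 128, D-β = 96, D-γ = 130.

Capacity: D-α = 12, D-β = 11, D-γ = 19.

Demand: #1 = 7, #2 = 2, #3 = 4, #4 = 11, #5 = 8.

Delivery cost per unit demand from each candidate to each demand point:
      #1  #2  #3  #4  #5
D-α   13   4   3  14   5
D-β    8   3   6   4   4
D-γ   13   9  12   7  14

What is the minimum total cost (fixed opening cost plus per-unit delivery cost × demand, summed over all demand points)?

545

Open {D-α, D-β, D-γ}; cheapest assignment that respects the capacities:
  D-α (cap 12, load 12): #3, #5 — cost 4×3 + 8×5 = 52
  D-β (cap 11, load 9): #1, #2 — cost 7×8 + 2×3 = 62
  D-γ (cap 19, load 11): #4 — cost 11×7 = 77
  Shipping 191, fixed 354 → total 545.
  Any other capacity-feasible assignment to {D-α, D-β, D-γ} ships for at least 191.
Total demand is 32 and no other set of sites has combined capacity ≥ 32, so {D-α, D-β, D-γ} is the only feasible choice of open sites. Minimum: 545.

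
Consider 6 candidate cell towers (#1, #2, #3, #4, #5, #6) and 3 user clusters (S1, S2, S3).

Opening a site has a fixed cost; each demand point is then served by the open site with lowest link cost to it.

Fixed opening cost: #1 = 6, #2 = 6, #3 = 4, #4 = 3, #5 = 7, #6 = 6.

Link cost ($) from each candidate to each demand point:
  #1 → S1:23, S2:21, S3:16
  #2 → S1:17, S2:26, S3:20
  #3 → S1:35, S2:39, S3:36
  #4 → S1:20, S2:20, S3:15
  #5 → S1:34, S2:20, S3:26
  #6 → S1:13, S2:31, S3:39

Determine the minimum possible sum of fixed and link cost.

Open {#4, #6}: assign each demand point to its cheapest open site.
  S1→#6 13, S2→#4 20, S3→#4 15
  link cost 48, fixed 9 → total 57.
Compare {#4}: link cost 55 + fixed 3 = 58.
Compare {#2, #4}: link cost 52 + fixed 9 = 61.
Compare {#3, #4, #6}: link cost 48 + fixed 13 = 61.
All other subsets cost ≥ 58. Minimum total cost: 57.

57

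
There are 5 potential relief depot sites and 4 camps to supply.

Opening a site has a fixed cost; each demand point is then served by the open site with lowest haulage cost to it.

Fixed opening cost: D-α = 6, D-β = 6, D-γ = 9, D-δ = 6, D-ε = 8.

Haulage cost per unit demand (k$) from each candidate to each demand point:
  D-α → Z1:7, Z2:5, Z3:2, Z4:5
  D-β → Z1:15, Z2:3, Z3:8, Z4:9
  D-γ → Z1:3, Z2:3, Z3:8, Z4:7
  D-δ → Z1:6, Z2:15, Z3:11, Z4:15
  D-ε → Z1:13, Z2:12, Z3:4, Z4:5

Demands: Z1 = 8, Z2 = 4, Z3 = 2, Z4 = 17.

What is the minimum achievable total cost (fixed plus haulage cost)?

140

Open {D-α, D-γ}: assign each demand point to its cheapest open site.
  Z1→D-γ 8×3=24, Z2→D-γ 4×3=12, Z3→D-α 2×2=4, Z4→D-α 17×5=85
  haulage cost 125, fixed 15 → total 140.
Compare {D-γ, D-ε}: haulage cost 129 + fixed 17 = 146.
Compare {D-α, D-β, D-γ}: haulage cost 125 + fixed 21 = 146.
Compare {D-α, D-γ, D-δ}: haulage cost 125 + fixed 21 = 146.
All other subsets cost ≥ 146. Minimum total cost: 140.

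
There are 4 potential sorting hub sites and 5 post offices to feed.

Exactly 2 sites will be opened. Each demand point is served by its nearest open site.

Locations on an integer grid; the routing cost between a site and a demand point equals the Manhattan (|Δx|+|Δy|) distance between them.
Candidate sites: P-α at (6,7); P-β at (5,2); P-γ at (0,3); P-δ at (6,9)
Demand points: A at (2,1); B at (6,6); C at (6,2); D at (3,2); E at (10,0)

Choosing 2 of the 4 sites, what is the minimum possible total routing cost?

15

Open {P-α, P-β}.
  A→P-β 4, B→P-α 1, C→P-β 1, D→P-β 2, E→P-β 7  ⇒ total 15.
Compare {P-β, P-δ}: total 17.
Compare {P-β, P-γ}: total 19.
No size-2 selection does better; minimum is 15.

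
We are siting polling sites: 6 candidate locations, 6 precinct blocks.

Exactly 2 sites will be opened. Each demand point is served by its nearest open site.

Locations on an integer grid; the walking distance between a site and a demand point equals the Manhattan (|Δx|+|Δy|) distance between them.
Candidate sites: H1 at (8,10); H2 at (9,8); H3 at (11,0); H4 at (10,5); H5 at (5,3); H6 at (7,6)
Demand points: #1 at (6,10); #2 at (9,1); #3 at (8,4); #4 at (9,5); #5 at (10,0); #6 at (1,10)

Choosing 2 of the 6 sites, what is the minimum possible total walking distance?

23

Open {H1, H4}.
  #1→H1 2, #2→H4 5, #3→H4 3, #4→H4 1, #5→H4 5, #6→H1 7  ⇒ total 23.
Compare {H1, H3}: total 25.
Compare {H3, H6}: total 25.
No size-2 selection does better; minimum is 23.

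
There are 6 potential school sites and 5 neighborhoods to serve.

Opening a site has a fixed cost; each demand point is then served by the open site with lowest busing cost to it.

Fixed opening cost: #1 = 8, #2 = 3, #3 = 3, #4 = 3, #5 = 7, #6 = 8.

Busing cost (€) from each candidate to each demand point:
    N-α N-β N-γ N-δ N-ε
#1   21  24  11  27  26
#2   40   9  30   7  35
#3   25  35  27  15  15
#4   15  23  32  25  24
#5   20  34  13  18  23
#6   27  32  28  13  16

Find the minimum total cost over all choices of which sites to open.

74

Open {#1, #2, #3, #4}: assign each demand point to its cheapest open site.
  N-α→#4 15, N-β→#2 9, N-γ→#1 11, N-δ→#2 7, N-ε→#3 15
  busing cost 57, fixed 17 → total 74.
Compare {#2, #3, #4, #5}: busing cost 59 + fixed 16 = 75.
Compare {#1, #2, #3}: busing cost 63 + fixed 14 = 77.
Compare {#2, #3, #5}: busing cost 64 + fixed 13 = 77.
All other subsets cost ≥ 75. Minimum total cost: 74.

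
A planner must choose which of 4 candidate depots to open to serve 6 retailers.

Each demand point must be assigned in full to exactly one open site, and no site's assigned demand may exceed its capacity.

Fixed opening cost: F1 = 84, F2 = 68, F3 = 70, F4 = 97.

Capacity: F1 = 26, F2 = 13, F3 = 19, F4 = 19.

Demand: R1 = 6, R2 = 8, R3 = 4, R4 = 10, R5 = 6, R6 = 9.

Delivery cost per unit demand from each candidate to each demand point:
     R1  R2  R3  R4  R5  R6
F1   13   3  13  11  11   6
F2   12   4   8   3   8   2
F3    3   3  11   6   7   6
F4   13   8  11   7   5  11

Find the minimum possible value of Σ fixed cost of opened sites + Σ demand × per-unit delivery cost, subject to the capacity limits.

427

Open {F2, F3, F4}; cheapest assignment that respects the capacities:
  F2 (cap 13, load 13): R3, R6 — cost 4×8 + 9×2 = 50
  F3 (cap 19, load 14): R1, R2 — cost 6×3 + 8×3 = 42
  F4 (cap 19, load 16): R4, R5 — cost 10×7 + 6×5 = 100
  Shipping 192, fixed 235 → total 427.
  Any other capacity-feasible assignment to {F2, F3, F4} ships for at least 192.
Compare {F1, F2, F3}: its best feasible assignment gives total 434.
Compare {F1, F3}: its best feasible assignment gives total 470.
Every other set of open sites that can feasibly serve all demand totals ≥ 434 even under its best assignment. Minimum: 427.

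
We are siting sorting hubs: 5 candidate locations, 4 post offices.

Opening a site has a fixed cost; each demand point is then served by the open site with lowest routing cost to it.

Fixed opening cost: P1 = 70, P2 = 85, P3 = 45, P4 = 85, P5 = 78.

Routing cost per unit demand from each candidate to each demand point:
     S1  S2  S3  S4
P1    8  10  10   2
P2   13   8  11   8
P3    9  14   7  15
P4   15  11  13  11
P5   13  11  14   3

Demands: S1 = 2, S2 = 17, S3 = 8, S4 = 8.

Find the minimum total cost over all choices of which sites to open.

Open {P1}: assign each demand point to its cheapest open site.
  S1→P1 2×8=16, S2→P1 17×10=170, S3→P1 8×10=80, S4→P1 8×2=16
  routing cost 282, fixed 70 → total 352.
Compare {P1, P3}: routing cost 258 + fixed 115 = 373.
Compare {P2}: routing cost 314 + fixed 85 = 399.
Compare {P1, P2}: routing cost 248 + fixed 155 = 403.
All other subsets cost ≥ 373. Minimum total cost: 352.

352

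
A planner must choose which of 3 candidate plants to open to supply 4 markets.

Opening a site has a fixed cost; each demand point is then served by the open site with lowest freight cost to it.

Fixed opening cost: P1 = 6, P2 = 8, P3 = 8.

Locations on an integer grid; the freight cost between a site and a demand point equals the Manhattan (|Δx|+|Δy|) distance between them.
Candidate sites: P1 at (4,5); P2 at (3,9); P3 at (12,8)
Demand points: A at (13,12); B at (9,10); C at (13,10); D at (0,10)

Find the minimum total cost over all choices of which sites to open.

33

Open {P2, P3}: assign each demand point to its cheapest open site.
  A→P3 5, B→P3 5, C→P3 3, D→P2 4
  freight cost 17, fixed 16 → total 33.
Compare {P3}: freight cost 27 + fixed 8 = 35.
Compare {P1, P3}: freight cost 22 + fixed 14 = 36.
Compare {P1, P2, P3}: freight cost 17 + fixed 22 = 39.
All other subsets cost ≥ 35. Minimum total cost: 33.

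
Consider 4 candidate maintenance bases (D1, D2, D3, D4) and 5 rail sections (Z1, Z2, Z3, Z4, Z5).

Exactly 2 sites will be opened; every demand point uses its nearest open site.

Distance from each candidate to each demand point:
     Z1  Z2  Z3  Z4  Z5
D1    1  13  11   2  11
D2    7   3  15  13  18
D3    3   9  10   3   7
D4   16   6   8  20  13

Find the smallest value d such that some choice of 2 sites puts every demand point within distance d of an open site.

8

Open {D3, D4}.
  Farthest demand point is Z3 at distance 8 (to D4); all others are ≤ 8.
With {D1, D3} the worst case is 10.
With {D2, D3} the worst case is 10.
No size-2 selection achieves below 8.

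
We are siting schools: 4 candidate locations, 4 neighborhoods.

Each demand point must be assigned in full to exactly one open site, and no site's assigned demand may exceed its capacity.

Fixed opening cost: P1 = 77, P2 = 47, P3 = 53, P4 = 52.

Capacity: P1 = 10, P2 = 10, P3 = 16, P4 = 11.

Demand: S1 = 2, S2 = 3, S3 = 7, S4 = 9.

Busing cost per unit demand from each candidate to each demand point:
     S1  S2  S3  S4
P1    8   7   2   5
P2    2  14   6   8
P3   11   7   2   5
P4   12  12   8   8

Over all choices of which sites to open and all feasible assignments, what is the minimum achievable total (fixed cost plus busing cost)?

Open {P2, P3}; cheapest assignment that respects the capacities:
  P2 (cap 10, load 5): S1, S2 — cost 2×2 + 3×14 = 46
  P3 (cap 16, load 16): S3, S4 — cost 7×2 + 9×5 = 59
  Shipping 105, fixed 100 → total 205.
  Any other capacity-feasible assignment to {P2, P3} ships for at least 105.
Compare {P3, P4}: its best feasible assignment gives total 224.
Compare {P1, P3}: its best feasible assignment gives total 226.
Every other set of open sites that can feasibly serve all demand totals ≥ 224 even under its best assignment. Minimum: 205.

205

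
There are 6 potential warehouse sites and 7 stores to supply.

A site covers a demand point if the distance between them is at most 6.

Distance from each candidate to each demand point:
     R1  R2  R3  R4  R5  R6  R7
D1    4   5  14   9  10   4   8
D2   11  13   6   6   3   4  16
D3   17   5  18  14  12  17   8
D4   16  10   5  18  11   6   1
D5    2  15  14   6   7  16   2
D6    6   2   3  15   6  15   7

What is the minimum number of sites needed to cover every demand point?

3

Coverage sets (demand points within 6 of each site):
  D1: {R1, R2, R6}
  D2: {R3, R4, R5, R6}
  D3: {R2}
  D4: {R3, R6, R7}
  D5: {R1, R4, R7}
  D6: {R1, R2, R3, R5}
No 2 sites suffice: every size-2 union leaves at least one demand point uncovered.
But {D1, D2, D4} covers everything, so the minimum is 3.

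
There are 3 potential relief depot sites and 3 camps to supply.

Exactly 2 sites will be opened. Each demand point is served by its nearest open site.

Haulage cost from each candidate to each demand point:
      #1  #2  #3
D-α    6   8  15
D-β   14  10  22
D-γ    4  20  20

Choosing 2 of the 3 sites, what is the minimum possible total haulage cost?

27

Open {D-α, D-γ}.
  #1→D-γ 4, #2→D-α 8, #3→D-α 15  ⇒ total 27.
Compare {D-α, D-β}: total 29.
Compare {D-β, D-γ}: total 34.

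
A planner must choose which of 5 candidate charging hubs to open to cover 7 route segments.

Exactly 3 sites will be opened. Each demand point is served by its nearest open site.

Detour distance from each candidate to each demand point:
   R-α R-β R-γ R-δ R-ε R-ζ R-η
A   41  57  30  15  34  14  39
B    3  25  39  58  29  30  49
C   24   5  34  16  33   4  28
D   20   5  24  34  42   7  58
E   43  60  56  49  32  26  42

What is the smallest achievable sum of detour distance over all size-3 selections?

Open {B, C, D}.
  R-α→B 3, R-β→C 5, R-γ→D 24, R-δ→C 16, R-ε→B 29, R-ζ→C 4, R-η→C 28  ⇒ total 109.
Compare {A, B, C}: total 114.
Compare {B, C, E}: total 119.
No size-3 selection does better; minimum is 109.

109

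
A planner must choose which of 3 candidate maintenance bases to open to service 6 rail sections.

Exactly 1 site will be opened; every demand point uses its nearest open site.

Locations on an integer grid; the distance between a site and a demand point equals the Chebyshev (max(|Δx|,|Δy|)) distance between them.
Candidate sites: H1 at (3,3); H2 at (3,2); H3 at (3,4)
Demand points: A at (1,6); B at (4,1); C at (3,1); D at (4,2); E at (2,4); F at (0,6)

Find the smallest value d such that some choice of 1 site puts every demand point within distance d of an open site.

3

Open {H1}.
  Farthest demand point is A at distance 3 (to H1); all others are ≤ 3.
With {H3} the worst case is 3.
With {H2} the worst case is 4.
No size-1 selection achieves below 3.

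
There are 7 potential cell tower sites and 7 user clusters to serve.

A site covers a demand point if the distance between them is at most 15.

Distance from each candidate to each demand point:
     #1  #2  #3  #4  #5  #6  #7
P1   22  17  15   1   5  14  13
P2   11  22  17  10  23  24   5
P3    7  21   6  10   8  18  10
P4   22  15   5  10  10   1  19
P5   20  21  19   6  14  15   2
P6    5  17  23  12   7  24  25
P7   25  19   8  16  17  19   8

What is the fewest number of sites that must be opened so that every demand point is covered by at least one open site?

2

Coverage sets (demand points within 15 of each site):
  P1: {#3, #4, #5, #6, #7}
  P2: {#1, #4, #7}
  P3: {#1, #3, #4, #5, #7}
  P4: {#2, #3, #4, #5, #6}
  P5: {#4, #5, #6, #7}
  P6: {#1, #4, #5}
  P7: {#3, #7}
No single site covers all 7 demand points.
But {P2, P4} covers everything, so the minimum is 2.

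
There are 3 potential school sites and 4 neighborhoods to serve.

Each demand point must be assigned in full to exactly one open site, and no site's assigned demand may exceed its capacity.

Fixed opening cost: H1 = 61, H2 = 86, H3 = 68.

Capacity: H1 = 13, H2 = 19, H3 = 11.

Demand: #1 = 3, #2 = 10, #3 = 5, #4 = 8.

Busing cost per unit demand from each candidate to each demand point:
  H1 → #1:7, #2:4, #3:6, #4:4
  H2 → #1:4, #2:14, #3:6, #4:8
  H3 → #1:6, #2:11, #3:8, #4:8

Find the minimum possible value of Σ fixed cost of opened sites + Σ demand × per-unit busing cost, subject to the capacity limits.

Open {H1, H2}; cheapest assignment that respects the capacities:
  H1 (cap 13, load 10): #2 — cost 10×4 = 40
  H2 (cap 19, load 16): #1, #3, #4 — cost 3×4 + 5×6 + 8×8 = 106
  Shipping 146, fixed 147 → total 293.
  Any other capacity-feasible assignment to {H1, H2} ships for at least 146.
Compare {H1, H2, H3}: its best feasible assignment gives total 361.
Compare {H2, H3}: its best feasible assignment gives total 370.
Every other set of open sites that can feasibly serve all demand totals ≥ 361 even under its best assignment. Minimum: 293.

293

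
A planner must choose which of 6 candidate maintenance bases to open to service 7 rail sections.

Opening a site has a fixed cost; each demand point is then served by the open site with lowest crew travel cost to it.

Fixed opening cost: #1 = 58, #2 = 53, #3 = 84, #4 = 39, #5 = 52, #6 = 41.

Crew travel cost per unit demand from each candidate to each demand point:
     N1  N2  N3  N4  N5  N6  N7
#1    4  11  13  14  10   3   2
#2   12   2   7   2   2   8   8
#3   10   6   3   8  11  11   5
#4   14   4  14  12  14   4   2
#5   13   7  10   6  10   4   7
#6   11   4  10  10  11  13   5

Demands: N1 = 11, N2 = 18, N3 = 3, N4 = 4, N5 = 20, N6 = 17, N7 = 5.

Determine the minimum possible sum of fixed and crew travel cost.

Open {#1, #2}: assign each demand point to its cheapest open site.
  N1→#1 11×4=44, N2→#2 18×2=36, N3→#2 3×7=21, N4→#2 4×2=8, N5→#2 20×2=40, N6→#1 17×3=51, N7→#1 5×2=10
  crew travel cost 210, fixed 111 → total 321.
Compare {#1, #2, #4}: crew travel cost 210 + fixed 150 = 360.
Compare {#1, #2, #6}: crew travel cost 210 + fixed 152 = 362.
Compare {#1, #2, #5}: crew travel cost 210 + fixed 163 = 373.
All other subsets cost ≥ 360. Minimum total cost: 321.

321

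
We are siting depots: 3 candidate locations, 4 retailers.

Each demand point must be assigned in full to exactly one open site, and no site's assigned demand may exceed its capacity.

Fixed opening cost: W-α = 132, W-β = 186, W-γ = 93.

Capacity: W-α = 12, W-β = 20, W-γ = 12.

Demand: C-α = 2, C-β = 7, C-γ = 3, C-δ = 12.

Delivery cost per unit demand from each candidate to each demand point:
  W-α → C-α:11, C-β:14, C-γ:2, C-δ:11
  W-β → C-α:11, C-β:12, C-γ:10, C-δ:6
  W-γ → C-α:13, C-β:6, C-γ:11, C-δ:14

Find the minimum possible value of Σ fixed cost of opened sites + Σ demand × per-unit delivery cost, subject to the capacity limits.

445

Open {W-β, W-γ}; cheapest assignment that respects the capacities:
  W-β (cap 20, load 17): C-α, C-γ, C-δ — cost 2×11 + 3×10 + 12×6 = 124
  W-γ (cap 12, load 7): C-β — cost 7×6 = 42
  Shipping 166, fixed 279 → total 445.
  Any other capacity-feasible assignment to {W-β, W-γ} ships for at least 166.
Compare {W-α, W-γ}: its best feasible assignment gives total 458.
Compare {W-α, W-β}: its best feasible assignment gives total 502.
Every other set of open sites that can feasibly serve all demand totals ≥ 458 even under its best assignment. Minimum: 445.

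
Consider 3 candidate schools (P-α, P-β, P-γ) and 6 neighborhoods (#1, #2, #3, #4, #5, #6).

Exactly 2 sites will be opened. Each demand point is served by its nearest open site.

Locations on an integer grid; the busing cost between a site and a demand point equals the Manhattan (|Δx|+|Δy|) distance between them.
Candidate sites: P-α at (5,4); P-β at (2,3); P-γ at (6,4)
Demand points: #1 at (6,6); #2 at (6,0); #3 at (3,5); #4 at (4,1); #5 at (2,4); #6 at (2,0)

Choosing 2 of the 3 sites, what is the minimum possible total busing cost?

17

Open {P-β, P-γ}.
  #1→P-γ 2, #2→P-γ 4, #3→P-β 3, #4→P-β 4, #5→P-β 1, #6→P-β 3  ⇒ total 17.
Compare {P-α, P-β}: total 19.
Compare {P-α, P-γ}: total 23.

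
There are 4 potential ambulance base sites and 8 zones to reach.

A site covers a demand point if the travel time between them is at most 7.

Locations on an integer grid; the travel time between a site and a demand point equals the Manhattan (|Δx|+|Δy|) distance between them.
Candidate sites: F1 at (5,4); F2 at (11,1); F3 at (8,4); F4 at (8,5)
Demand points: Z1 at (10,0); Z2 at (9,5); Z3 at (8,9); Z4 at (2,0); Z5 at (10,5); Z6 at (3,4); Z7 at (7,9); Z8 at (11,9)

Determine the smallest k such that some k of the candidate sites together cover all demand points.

2

Coverage sets (demand points within 7 of each site):
  F1: {Z2, Z4, Z5, Z6, Z7}
  F2: {Z1, Z2, Z5}
  F3: {Z1, Z2, Z3, Z5, Z6, Z7}
  F4: {Z1, Z2, Z3, Z5, Z6, Z7, Z8}
No single site covers all 8 demand points.
But {F1, F4} covers everything, so the minimum is 2.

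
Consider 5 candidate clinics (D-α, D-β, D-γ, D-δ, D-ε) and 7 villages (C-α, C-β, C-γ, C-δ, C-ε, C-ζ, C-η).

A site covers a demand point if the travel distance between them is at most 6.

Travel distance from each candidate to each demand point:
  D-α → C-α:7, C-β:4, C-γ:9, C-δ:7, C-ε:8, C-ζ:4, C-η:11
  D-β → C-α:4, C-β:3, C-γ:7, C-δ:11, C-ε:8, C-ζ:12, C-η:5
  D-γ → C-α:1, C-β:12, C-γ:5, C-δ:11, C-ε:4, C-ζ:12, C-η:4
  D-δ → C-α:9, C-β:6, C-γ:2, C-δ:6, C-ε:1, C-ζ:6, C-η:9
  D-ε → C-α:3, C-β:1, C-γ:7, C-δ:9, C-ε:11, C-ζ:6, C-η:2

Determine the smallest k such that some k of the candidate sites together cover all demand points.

Coverage sets (demand points within 6 of each site):
  D-α: {C-β, C-ζ}
  D-β: {C-α, C-β, C-η}
  D-γ: {C-α, C-γ, C-ε, C-η}
  D-δ: {C-β, C-γ, C-δ, C-ε, C-ζ}
  D-ε: {C-α, C-β, C-ζ, C-η}
No single site covers all 7 demand points.
But {D-β, D-δ} covers everything, so the minimum is 2.

2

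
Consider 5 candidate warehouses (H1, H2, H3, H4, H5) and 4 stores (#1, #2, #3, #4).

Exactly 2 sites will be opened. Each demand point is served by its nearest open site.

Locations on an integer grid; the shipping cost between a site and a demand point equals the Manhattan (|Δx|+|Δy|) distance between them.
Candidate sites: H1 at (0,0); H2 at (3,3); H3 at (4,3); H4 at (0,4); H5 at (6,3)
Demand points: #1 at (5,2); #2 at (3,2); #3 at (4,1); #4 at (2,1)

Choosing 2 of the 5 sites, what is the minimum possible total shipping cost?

8

Open {H2, H3}.
  #1→H3 2, #2→H2 1, #3→H3 2, #4→H2 3  ⇒ total 8.
Compare {H1, H3}: total 9.
Compare {H2, H5}: total 9.
No size-2 selection does better; minimum is 8.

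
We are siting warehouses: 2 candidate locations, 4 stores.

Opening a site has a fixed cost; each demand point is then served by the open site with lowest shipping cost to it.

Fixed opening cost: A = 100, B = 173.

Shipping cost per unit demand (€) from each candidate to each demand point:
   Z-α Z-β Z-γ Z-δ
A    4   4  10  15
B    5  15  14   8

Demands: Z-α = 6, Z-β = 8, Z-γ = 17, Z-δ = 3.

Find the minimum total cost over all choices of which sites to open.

Open {A}: assign each demand point to its cheapest open site.
  Z-α→A 6×4=24, Z-β→A 8×4=32, Z-γ→A 17×10=170, Z-δ→A 3×15=45
  shipping cost 271, fixed 100 → total 371.
Compare {A, B}: shipping cost 250 + fixed 273 = 523.
Compare {B}: shipping cost 412 + fixed 173 = 585.

371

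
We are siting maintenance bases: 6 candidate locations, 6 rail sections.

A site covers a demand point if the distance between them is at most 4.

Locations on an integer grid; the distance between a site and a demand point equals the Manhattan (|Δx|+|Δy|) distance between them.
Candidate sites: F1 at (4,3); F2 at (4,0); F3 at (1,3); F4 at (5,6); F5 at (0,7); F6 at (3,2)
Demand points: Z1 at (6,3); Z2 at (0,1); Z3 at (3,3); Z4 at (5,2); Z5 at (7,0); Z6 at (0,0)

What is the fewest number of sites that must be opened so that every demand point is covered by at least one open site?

Coverage sets (demand points within 4 of each site):
  F1: {Z1, Z3, Z4}
  F2: {Z3, Z4, Z5, Z6}
  F3: {Z2, Z3, Z6}
  F4: {Z1, Z4}
  F5: {}
  F6: {Z1, Z2, Z3, Z4}
No single site covers all 6 demand points.
But {F2, F6} covers everything, so the minimum is 2.

2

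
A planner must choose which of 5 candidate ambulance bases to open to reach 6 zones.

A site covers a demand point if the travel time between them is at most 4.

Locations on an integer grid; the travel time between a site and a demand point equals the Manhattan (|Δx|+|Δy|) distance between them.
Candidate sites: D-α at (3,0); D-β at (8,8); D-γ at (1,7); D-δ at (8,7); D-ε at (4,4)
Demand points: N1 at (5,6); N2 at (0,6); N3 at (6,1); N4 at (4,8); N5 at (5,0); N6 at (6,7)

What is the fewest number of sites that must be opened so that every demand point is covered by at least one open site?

3

Coverage sets (demand points within 4 of each site):
  D-α: {N3, N5}
  D-β: {N4, N6}
  D-γ: {N2, N4}
  D-δ: {N1, N6}
  D-ε: {N1, N4}
No 2 sites suffice: every size-2 union leaves at least one demand point uncovered.
But {D-α, D-γ, D-δ} covers everything, so the minimum is 3.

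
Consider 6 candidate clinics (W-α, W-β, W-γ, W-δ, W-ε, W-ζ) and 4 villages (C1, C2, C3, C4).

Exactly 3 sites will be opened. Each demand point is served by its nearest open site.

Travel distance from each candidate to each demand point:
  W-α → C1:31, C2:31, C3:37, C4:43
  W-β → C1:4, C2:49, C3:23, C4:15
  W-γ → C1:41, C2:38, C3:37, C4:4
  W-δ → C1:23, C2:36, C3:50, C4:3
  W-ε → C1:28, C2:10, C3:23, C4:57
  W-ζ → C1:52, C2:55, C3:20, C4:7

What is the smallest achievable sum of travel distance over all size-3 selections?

40

Open {W-β, W-δ, W-ε}.
  C1→W-β 4, C2→W-ε 10, C3→W-β 23, C4→W-δ 3  ⇒ total 40.
Compare {W-β, W-γ, W-ε}: total 41.
Compare {W-β, W-ε, W-ζ}: total 41.
No size-3 selection does better; minimum is 40.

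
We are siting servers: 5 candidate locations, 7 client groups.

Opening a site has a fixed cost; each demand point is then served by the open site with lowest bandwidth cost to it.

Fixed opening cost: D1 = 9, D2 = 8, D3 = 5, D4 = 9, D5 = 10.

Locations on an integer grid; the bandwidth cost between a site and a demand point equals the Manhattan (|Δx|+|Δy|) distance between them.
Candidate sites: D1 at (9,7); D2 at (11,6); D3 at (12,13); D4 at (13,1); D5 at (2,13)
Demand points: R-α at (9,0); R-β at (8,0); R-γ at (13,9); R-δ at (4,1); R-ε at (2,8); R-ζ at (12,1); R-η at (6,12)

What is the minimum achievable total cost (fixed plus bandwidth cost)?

58

Open {D4, D5}: assign each demand point to its cheapest open site.
  R-α→D4 5, R-β→D4 6, R-γ→D4 8, R-δ→D4 9, R-ε→D5 5, R-ζ→D4 1, R-η→D5 5
  bandwidth cost 39, fixed 19 → total 58.
Compare {D3, D4, D5}: bandwidth cost 36 + fixed 24 = 60.
Compare {D1, D4}: bandwidth cost 43 + fixed 18 = 61.
Compare {D3, D4}: bandwidth cost 48 + fixed 14 = 62.
All other subsets cost ≥ 60. Minimum total cost: 58.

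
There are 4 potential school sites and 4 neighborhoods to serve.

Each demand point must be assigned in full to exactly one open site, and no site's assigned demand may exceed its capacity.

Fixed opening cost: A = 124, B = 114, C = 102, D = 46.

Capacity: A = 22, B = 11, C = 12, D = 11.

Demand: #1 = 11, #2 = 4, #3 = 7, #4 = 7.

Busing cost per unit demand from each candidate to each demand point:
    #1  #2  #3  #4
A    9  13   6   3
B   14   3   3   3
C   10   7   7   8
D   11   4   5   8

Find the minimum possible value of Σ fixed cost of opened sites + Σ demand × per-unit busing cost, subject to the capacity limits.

Open {A, D}; cheapest assignment that respects the capacities:
  A (cap 22, load 18): #1, #4 — cost 11×9 + 7×3 = 120
  D (cap 11, load 11): #2, #3 — cost 4×4 + 7×5 = 51
  Shipping 171, fixed 170 → total 341.
  Any other capacity-feasible assignment to {A, D} ships for at least 171.
Compare {A, B}: its best feasible assignment gives total 391.
Compare {A, C}: its best feasible assignment gives total 423.
Every other set of open sites that can feasibly serve all demand totals ≥ 391 even under its best assignment. Minimum: 341.

341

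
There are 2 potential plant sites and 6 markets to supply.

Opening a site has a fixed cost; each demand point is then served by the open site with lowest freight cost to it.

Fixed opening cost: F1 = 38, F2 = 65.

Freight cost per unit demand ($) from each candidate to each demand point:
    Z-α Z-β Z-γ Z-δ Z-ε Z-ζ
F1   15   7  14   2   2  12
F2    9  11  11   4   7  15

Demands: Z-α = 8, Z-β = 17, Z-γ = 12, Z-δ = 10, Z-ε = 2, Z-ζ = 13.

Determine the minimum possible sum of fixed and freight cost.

Open {F1, F2}: assign each demand point to its cheapest open site.
  Z-α→F2 8×9=72, Z-β→F1 17×7=119, Z-γ→F2 12×11=132, Z-δ→F1 10×2=20, Z-ε→F1 2×2=4, Z-ζ→F1 13×12=156
  freight cost 503, fixed 103 → total 606.
Compare {F1}: freight cost 587 + fixed 38 = 625.
Compare {F2}: freight cost 640 + fixed 65 = 705.

606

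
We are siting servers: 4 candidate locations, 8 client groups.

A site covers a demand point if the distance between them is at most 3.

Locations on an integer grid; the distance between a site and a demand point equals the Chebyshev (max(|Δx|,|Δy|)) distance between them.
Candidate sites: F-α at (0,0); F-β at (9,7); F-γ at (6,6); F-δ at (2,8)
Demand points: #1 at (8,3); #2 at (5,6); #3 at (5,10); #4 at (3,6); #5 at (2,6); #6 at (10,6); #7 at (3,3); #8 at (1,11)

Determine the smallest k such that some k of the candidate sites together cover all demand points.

Coverage sets (demand points within 3 of each site):
  F-α: {#7}
  F-β: {#6}
  F-γ: {#1, #2, #4, #7}
  F-δ: {#2, #3, #4, #5, #8}
No 2 sites suffice: every size-2 union leaves at least one demand point uncovered.
But {F-β, F-γ, F-δ} covers everything, so the minimum is 3.

3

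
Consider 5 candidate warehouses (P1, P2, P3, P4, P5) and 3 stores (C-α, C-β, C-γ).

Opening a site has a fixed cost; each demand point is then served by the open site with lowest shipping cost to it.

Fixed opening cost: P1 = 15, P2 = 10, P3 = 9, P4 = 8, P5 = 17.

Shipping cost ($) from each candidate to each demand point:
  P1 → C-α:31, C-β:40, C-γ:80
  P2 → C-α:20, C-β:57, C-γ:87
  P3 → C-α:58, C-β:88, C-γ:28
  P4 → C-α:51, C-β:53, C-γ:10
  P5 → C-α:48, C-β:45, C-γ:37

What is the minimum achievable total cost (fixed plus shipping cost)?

101

Open {P2, P4}: assign each demand point to its cheapest open site.
  C-α→P2 20, C-β→P4 53, C-γ→P4 10
  shipping cost 83, fixed 18 → total 101.
Compare {P1, P2, P4}: shipping cost 70 + fixed 33 = 103.
Compare {P1, P4}: shipping cost 81 + fixed 23 = 104.
Compare {P2, P3, P4}: shipping cost 83 + fixed 27 = 110.
All other subsets cost ≥ 103. Minimum total cost: 101.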